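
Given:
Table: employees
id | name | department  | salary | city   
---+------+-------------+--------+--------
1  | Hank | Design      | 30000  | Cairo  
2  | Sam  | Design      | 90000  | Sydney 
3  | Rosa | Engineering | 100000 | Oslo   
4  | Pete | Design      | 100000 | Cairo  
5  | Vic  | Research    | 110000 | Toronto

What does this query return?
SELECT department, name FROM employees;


Projecting columns: department, name

5 rows:
Design, Hank
Design, Sam
Engineering, Rosa
Design, Pete
Research, Vic


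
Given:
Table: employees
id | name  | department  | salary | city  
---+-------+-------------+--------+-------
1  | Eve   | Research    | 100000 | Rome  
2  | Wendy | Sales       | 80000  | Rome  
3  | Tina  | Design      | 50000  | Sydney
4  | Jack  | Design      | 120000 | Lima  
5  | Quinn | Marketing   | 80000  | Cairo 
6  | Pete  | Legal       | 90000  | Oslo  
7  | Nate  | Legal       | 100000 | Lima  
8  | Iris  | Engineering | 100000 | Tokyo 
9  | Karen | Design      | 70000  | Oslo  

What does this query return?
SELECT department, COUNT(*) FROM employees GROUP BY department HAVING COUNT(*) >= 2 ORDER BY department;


Groups with count >= 2:
  Design: 3 -> PASS
  Legal: 2 -> PASS
  Engineering: 1 -> filtered out
  Marketing: 1 -> filtered out
  Research: 1 -> filtered out
  Sales: 1 -> filtered out


2 groups:
Design, 3
Legal, 2


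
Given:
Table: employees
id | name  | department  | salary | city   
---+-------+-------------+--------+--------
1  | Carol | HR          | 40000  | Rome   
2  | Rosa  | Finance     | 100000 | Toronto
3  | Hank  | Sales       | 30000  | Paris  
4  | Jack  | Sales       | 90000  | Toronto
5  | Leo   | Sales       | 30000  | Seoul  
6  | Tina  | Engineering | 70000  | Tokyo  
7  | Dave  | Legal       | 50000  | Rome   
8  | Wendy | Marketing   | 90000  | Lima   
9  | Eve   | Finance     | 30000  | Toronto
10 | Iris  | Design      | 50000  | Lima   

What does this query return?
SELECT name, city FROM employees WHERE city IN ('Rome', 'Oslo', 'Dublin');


Filtering: city IN ('Rome', 'Oslo', 'Dublin')
Matching: 2 rows

2 rows:
Carol, Rome
Dave, Rome


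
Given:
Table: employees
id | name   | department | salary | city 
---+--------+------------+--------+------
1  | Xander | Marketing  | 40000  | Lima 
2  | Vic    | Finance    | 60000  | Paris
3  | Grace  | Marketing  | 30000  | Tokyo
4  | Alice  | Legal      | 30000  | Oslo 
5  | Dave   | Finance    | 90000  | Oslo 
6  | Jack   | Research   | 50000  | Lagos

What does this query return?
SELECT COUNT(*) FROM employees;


COUNT(*) counts all rows

6


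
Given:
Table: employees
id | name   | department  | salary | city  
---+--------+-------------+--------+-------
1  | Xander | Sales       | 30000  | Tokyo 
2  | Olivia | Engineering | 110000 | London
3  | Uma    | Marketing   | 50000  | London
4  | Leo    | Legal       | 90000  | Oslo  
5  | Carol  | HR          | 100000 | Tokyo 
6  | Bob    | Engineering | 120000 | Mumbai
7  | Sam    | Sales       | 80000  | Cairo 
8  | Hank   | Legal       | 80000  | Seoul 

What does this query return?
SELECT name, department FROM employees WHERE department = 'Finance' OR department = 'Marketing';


Filtering: department = 'Finance' OR 'Marketing'
Matching: 1 rows

1 rows:
Uma, Marketing


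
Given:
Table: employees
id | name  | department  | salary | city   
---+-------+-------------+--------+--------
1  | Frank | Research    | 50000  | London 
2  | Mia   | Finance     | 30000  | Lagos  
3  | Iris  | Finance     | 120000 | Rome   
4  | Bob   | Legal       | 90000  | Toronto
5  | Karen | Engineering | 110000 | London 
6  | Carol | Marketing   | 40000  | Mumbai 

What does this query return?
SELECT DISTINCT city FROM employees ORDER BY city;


All 'city' values (row order): London, Lagos, Rome, Toronto, London, Mumbai
Removing duplicates leaves 5 unique value(s).

5 values:
Lagos
London
Mumbai
Rome
Toronto


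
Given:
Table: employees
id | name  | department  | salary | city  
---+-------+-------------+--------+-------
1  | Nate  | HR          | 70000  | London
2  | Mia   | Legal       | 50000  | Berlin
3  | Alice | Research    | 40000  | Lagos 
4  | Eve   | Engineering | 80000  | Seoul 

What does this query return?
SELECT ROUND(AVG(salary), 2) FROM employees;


SUM(salary) = 240000
COUNT = 4
ROUND(AVG, 2) = ROUND(240000 / 4, 2) = 60000.0

60000.0


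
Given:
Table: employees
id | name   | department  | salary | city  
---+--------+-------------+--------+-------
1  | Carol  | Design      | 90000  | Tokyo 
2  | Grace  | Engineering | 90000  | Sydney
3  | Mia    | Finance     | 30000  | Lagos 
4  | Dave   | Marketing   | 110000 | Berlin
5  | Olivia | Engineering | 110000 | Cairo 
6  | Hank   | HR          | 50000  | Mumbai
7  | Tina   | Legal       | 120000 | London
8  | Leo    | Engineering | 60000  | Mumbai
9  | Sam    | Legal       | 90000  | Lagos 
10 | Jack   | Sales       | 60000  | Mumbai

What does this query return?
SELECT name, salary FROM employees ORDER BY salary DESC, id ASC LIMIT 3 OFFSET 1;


Sort by salary DESC (id ASC tiebreak), then skip 1 and take 3
Rows 2 through 4

3 rows:
Dave, 110000
Olivia, 110000
Carol, 90000


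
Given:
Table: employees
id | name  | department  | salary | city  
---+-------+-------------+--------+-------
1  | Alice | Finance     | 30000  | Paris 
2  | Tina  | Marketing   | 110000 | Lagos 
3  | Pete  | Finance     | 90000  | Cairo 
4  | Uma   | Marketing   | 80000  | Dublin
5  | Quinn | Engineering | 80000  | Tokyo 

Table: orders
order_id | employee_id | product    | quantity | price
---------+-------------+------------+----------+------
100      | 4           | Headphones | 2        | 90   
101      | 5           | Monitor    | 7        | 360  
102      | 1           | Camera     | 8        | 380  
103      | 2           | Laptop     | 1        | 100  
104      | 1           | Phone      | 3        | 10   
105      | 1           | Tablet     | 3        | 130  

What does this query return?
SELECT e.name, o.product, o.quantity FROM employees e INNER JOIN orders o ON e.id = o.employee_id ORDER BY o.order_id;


Joining employees.id = orders.employee_id:
  employee Uma (id=4) -> order Headphones
  employee Quinn (id=5) -> order Monitor
  employee Alice (id=1) -> order Camera
  employee Tina (id=2) -> order Laptop
  employee Alice (id=1) -> order Phone
  employee Alice (id=1) -> order Tablet


6 rows:
Uma, Headphones, 2
Quinn, Monitor, 7
Alice, Camera, 8
Tina, Laptop, 1
Alice, Phone, 3
Alice, Tablet, 3


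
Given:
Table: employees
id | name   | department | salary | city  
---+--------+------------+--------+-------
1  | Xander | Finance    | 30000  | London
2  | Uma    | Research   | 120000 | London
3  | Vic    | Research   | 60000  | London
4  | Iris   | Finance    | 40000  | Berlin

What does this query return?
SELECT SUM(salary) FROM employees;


SUM(salary) = 30000 + 120000 + 60000 + 40000 = 250000

250000


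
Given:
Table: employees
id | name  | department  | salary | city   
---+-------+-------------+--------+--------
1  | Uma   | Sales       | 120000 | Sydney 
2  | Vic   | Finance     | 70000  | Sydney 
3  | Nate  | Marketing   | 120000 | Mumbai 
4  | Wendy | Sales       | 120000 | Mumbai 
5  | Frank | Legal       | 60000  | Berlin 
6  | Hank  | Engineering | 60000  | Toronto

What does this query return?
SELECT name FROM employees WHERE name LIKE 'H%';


LIKE 'H%' matches names starting with 'H'
Matching: 1

1 rows:
Hank


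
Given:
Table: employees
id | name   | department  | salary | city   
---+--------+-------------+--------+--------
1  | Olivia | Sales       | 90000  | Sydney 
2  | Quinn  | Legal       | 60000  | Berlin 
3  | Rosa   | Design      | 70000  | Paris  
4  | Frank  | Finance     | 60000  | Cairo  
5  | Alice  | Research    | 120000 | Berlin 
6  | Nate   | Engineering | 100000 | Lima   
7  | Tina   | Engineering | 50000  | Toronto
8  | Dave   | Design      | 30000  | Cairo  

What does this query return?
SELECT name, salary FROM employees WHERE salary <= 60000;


Filtering: salary <= 60000
Matching: 4 rows

4 rows:
Quinn, 60000
Frank, 60000
Tina, 50000
Dave, 30000


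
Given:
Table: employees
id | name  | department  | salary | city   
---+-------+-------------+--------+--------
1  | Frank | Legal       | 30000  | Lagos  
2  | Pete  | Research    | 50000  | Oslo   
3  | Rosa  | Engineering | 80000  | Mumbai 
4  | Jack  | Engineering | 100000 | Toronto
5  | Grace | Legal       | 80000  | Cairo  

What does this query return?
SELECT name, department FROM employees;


Projecting columns: name, department

5 rows:
Frank, Legal
Pete, Research
Rosa, Engineering
Jack, Engineering
Grace, Legal


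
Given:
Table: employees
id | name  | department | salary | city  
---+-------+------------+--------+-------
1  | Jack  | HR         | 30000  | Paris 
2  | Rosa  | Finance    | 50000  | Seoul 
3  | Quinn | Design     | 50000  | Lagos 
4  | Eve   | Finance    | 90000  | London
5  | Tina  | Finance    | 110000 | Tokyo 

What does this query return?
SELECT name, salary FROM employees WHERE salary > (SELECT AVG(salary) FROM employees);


Subquery: AVG(salary) = 66000.0
Filtering: salary > 66000.0
  Eve (90000) -> MATCH
  Tina (110000) -> MATCH


2 rows:
Eve, 90000
Tina, 110000


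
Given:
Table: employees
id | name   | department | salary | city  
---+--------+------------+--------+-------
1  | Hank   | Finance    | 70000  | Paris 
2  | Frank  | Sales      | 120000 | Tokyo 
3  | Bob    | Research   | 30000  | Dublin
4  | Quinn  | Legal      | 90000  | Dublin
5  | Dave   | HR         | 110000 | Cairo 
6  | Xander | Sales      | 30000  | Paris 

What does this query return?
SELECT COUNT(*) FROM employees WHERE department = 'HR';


Counting rows where department = 'HR'
  Dave -> MATCH


1


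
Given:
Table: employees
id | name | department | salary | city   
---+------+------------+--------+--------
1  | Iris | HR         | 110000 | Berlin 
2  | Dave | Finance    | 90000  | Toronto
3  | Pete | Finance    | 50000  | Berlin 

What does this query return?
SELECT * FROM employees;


SELECT * returns all 3 rows with all columns

3 rows:
1, Iris, HR, 110000, Berlin
2, Dave, Finance, 90000, Toronto
3, Pete, Finance, 50000, Berlin


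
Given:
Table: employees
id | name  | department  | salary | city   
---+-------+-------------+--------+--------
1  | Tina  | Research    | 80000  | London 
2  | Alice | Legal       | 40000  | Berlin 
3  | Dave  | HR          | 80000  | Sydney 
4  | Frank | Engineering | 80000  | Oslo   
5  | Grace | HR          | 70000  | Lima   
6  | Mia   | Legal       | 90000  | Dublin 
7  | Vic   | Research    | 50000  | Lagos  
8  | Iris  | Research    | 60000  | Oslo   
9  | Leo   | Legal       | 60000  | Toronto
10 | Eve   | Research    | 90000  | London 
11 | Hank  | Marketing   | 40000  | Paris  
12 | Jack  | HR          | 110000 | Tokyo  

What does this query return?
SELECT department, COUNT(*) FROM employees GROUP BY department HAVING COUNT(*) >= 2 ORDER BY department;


Groups with count >= 2:
  HR: 3 -> PASS
  Legal: 3 -> PASS
  Research: 4 -> PASS
  Engineering: 1 -> filtered out
  Marketing: 1 -> filtered out


3 groups:
HR, 3
Legal, 3
Research, 4


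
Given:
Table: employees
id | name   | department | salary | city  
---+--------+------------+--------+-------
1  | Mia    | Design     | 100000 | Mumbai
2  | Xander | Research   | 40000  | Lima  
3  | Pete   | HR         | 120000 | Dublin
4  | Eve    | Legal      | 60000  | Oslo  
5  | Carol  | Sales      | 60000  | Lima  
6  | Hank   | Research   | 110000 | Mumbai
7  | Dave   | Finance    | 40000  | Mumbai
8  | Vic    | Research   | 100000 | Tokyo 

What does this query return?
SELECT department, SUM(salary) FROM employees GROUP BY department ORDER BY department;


Summing salary within each department:
  Design: 100000 = 100000
  Finance: 40000 = 40000
  HR: 120000 = 120000
  Legal: 60000 = 60000
  Research: 40000 + 110000 + 100000 = 250000
  Sales: 60000 = 60000


6 groups:
Design, 100000
Finance, 40000
HR, 120000
Legal, 60000
Research, 250000
Sales, 60000


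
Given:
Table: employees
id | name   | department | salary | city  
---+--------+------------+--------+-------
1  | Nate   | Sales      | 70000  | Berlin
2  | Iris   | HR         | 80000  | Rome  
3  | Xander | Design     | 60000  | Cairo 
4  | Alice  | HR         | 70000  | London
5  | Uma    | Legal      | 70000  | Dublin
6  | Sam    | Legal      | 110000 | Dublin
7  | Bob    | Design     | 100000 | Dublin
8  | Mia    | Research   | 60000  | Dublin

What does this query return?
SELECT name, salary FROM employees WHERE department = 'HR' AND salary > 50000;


Filtering: department = 'HR' AND salary > 50000
Matching: 2 rows

2 rows:
Iris, 80000
Alice, 70000


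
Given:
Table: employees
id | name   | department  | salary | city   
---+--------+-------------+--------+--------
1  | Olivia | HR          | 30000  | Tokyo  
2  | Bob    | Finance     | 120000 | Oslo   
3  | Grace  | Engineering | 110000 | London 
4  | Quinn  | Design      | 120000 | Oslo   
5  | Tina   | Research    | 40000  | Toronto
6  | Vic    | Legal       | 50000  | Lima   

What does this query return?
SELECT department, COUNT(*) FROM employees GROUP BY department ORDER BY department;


Assigning each row to its department group:
  Olivia -> HR
  Bob -> Finance
  Grace -> Engineering
  Quinn -> Design
  Tina -> Research
  Vic -> Legal


6 groups:
Design, 1
Engineering, 1
Finance, 1
HR, 1
Legal, 1
Research, 1


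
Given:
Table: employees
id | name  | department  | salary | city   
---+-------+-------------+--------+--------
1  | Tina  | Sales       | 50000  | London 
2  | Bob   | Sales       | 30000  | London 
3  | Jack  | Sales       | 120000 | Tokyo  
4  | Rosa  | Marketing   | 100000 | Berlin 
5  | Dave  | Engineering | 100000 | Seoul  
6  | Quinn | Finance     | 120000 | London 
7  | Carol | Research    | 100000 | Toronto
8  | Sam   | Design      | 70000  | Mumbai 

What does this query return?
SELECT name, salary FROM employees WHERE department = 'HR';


Filtering: department = 'HR'
Matching rows: 0

Empty result set (0 rows)


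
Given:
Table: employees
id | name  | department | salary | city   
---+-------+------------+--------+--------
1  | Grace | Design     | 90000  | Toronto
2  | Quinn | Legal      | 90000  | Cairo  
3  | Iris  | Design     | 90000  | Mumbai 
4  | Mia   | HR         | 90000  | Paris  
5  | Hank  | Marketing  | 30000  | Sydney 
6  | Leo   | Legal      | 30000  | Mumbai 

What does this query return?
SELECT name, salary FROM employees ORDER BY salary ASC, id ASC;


Sorting by salary ASC, then id ASC for ties

6 rows:
Hank, 30000
Leo, 30000
Grace, 90000
Quinn, 90000
Iris, 90000
Mia, 90000


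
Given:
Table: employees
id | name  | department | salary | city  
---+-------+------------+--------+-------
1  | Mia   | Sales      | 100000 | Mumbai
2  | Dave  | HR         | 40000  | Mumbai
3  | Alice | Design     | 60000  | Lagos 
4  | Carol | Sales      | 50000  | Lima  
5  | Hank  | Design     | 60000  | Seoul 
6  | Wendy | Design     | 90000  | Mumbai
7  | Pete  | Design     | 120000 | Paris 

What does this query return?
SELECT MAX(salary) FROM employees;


Salaries: 100000, 40000, 60000, 50000, 60000, 90000, 120000
MAX = 120000

120000


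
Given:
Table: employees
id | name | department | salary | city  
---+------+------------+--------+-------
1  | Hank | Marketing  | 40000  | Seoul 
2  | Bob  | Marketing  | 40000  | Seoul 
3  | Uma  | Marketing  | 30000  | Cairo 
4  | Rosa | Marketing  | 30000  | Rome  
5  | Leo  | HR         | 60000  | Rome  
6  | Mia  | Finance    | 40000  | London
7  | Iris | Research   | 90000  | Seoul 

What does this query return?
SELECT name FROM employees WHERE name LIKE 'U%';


LIKE 'U%' matches names starting with 'U'
Matching: 1

1 rows:
Uma


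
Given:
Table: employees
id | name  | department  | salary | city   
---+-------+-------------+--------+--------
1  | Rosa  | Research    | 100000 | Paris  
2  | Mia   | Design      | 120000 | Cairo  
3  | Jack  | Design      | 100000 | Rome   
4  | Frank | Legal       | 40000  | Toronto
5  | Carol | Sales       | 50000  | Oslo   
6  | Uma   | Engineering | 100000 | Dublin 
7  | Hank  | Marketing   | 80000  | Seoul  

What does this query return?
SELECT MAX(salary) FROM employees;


Salaries: 100000, 120000, 100000, 40000, 50000, 100000, 80000
MAX = 120000

120000


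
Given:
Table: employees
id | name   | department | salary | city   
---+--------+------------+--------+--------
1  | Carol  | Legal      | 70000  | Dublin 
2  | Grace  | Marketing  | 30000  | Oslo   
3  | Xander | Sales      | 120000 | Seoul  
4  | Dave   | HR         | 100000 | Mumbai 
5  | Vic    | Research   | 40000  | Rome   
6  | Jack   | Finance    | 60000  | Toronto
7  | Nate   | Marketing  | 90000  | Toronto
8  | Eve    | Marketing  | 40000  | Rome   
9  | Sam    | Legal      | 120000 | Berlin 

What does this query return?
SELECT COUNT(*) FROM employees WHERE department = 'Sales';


Counting rows where department = 'Sales'
  Xander -> MATCH


1


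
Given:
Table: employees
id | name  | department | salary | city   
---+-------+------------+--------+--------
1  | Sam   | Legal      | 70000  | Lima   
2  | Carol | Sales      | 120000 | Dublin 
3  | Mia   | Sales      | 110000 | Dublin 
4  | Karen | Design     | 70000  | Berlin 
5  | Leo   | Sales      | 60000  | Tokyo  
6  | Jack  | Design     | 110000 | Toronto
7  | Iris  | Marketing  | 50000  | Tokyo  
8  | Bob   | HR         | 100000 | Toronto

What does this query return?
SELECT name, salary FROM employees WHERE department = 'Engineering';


Filtering: department = 'Engineering'
Matching rows: 0

Empty result set (0 rows)


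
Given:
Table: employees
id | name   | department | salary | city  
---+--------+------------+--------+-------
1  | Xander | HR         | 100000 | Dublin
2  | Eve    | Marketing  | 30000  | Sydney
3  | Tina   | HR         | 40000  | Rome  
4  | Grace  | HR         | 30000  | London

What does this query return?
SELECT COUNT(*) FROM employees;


COUNT(*) counts all rows

4


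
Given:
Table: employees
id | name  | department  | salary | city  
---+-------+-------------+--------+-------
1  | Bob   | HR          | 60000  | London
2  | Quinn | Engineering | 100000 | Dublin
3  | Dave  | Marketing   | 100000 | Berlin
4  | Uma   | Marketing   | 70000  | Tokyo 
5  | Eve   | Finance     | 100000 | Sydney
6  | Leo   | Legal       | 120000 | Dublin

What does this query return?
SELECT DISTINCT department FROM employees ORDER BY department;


All 'department' values (row order): HR, Engineering, Marketing, Marketing, Finance, Legal
Removing duplicates leaves 5 unique value(s).

5 values:
Engineering
Finance
HR
Legal
Marketing


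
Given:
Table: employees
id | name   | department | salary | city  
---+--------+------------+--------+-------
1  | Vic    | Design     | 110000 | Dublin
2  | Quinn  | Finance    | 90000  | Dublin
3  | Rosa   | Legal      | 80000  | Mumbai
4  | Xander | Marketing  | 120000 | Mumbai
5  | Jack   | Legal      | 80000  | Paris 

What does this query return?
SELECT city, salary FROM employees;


Projecting columns: city, salary

5 rows:
Dublin, 110000
Dublin, 90000
Mumbai, 80000
Mumbai, 120000
Paris, 80000


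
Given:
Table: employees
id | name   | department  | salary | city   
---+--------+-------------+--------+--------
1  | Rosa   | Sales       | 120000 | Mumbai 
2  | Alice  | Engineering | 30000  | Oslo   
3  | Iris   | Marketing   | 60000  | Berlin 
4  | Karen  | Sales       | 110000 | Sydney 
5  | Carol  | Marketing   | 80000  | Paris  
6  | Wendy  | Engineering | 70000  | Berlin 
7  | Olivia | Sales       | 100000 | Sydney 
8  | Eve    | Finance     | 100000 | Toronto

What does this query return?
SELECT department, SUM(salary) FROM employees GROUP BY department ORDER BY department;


Summing salary within each department:
  Engineering: 30000 + 70000 = 100000
  Finance: 100000 = 100000
  Marketing: 60000 + 80000 = 140000
  Sales: 120000 + 110000 + 100000 = 330000


4 groups:
Engineering, 100000
Finance, 100000
Marketing, 140000
Sales, 330000


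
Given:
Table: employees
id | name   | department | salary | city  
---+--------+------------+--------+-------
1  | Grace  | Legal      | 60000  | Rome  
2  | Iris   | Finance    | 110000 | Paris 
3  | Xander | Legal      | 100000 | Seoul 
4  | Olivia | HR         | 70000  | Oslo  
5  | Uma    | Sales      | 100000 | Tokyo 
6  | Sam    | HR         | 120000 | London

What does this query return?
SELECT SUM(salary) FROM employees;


SUM(salary) = 60000 + 110000 + 100000 + 70000 + 100000 + 120000 = 560000

560000


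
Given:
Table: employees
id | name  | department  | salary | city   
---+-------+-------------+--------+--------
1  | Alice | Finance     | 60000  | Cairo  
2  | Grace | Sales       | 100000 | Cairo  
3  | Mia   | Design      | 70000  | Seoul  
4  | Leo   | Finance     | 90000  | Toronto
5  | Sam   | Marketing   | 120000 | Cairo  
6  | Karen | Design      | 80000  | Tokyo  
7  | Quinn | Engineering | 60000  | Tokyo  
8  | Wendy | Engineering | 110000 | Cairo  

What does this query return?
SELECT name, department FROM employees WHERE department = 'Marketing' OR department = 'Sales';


Filtering: department = 'Marketing' OR 'Sales'
Matching: 2 rows

2 rows:
Grace, Sales
Sam, Marketing


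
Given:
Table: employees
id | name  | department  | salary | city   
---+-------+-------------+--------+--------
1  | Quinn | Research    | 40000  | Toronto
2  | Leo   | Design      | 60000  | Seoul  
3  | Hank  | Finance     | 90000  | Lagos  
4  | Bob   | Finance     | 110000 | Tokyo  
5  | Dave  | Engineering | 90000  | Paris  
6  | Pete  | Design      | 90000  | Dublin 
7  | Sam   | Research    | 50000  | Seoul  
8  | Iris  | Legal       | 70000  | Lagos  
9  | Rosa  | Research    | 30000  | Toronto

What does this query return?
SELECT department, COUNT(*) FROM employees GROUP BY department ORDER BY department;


Assigning each row to its department group:
  Quinn -> Research
  Leo -> Design
  Hank -> Finance
  Bob -> Finance
  Dave -> Engineering
  Pete -> Design
  Sam -> Research
  Iris -> Legal
  Rosa -> Research


5 groups:
Design, 2
Engineering, 1
Finance, 2
Legal, 1
Research, 3


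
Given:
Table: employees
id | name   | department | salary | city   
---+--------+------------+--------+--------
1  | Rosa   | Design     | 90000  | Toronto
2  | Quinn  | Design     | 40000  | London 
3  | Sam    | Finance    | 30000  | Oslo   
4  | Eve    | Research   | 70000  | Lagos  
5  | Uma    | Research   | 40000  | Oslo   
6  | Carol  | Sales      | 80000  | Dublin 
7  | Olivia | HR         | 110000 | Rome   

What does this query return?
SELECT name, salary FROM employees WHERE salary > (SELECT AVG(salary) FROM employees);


Subquery: AVG(salary) = 65714.29
Filtering: salary > 65714.29
  Rosa (90000) -> MATCH
  Eve (70000) -> MATCH
  Carol (80000) -> MATCH
  Olivia (110000) -> MATCH


4 rows:
Rosa, 90000
Eve, 70000
Carol, 80000
Olivia, 110000


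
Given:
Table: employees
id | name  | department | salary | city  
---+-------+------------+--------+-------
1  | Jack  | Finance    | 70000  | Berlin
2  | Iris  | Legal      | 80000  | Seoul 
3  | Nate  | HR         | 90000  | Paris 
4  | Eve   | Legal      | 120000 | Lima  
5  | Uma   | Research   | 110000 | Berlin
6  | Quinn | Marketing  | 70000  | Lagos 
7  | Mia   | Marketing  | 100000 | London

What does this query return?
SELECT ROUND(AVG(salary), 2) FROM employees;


SUM(salary) = 640000
COUNT = 7
ROUND(AVG, 2) = ROUND(640000 / 7, 2) = 91428.57

91428.57


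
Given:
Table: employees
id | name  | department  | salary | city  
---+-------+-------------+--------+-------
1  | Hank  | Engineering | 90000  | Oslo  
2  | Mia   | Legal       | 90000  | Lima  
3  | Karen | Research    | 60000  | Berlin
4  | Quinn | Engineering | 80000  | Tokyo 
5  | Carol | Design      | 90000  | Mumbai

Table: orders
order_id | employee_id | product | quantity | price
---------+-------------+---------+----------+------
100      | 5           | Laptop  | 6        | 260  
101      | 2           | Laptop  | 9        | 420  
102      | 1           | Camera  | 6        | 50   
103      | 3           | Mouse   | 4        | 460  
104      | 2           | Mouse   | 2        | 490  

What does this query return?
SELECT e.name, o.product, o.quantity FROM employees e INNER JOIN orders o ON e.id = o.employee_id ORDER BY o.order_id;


Joining employees.id = orders.employee_id:
  employee Carol (id=5) -> order Laptop
  employee Mia (id=2) -> order Laptop
  employee Hank (id=1) -> order Camera
  employee Karen (id=3) -> order Mouse
  employee Mia (id=2) -> order Mouse


5 rows:
Carol, Laptop, 6
Mia, Laptop, 9
Hank, Camera, 6
Karen, Mouse, 4
Mia, Mouse, 2


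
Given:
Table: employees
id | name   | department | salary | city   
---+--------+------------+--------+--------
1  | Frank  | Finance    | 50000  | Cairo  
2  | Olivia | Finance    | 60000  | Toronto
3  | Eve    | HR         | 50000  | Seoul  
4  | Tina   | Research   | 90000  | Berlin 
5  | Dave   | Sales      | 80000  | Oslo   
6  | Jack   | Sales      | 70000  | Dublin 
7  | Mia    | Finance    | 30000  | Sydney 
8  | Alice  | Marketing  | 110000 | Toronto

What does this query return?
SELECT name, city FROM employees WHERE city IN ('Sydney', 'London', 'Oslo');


Filtering: city IN ('Sydney', 'London', 'Oslo')
Matching: 2 rows

2 rows:
Dave, Oslo
Mia, Sydney


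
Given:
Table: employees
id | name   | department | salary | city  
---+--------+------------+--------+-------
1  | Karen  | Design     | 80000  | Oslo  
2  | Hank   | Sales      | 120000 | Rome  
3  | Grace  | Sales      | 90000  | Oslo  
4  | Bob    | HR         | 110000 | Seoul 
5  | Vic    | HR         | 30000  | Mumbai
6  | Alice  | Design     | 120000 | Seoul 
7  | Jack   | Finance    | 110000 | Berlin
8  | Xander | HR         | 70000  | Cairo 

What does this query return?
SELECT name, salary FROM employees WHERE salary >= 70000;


Filtering: salary >= 70000
Matching: 7 rows

7 rows:
Karen, 80000
Hank, 120000
Grace, 90000
Bob, 110000
Alice, 120000
Jack, 110000
Xander, 70000


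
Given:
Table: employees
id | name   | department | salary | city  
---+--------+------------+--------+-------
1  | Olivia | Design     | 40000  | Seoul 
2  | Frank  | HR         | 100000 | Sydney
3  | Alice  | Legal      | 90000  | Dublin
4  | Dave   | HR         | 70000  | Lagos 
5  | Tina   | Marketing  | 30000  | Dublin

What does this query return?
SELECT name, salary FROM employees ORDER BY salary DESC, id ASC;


Sorting by salary DESC, then id ASC for ties

5 rows:
Frank, 100000
Alice, 90000
Dave, 70000
Olivia, 40000
Tina, 30000


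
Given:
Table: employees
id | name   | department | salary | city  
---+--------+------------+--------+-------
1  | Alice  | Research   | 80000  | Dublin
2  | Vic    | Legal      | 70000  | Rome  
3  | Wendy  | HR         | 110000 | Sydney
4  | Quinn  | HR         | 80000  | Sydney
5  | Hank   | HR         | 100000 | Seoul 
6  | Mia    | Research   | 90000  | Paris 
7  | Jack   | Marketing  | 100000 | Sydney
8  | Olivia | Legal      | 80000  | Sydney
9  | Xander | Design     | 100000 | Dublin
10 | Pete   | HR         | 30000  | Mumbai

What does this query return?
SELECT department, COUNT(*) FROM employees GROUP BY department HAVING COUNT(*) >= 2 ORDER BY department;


Groups with count >= 2:
  HR: 4 -> PASS
  Legal: 2 -> PASS
  Research: 2 -> PASS
  Design: 1 -> filtered out
  Marketing: 1 -> filtered out


3 groups:
HR, 4
Legal, 2
Research, 2


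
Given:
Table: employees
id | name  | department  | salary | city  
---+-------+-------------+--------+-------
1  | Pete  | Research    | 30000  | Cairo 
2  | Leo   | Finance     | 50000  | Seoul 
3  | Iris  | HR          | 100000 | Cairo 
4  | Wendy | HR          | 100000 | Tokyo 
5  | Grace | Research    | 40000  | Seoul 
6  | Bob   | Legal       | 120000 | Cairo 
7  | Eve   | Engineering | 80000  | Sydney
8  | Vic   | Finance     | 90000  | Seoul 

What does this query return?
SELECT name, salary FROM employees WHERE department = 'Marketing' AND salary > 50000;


Filtering: department = 'Marketing' AND salary > 50000
Matching: 0 rows

Empty result set (0 rows)


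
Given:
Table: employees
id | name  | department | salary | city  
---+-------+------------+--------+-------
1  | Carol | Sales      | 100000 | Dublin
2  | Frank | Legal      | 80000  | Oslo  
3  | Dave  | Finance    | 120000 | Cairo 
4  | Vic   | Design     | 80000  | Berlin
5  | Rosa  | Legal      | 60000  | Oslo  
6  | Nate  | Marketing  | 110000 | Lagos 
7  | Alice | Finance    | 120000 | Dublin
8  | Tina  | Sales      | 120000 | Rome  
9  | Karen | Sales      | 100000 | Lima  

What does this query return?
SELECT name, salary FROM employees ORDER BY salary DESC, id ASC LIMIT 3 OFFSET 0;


Sort by salary DESC (id ASC tiebreak), then skip 0 and take 3
Rows 1 through 3

3 rows:
Dave, 120000
Alice, 120000
Tina, 120000


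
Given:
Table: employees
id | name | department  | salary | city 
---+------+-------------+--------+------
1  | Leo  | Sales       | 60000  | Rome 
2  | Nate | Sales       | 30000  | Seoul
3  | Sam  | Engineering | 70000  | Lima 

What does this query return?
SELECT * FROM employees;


SELECT * returns all 3 rows with all columns

3 rows:
1, Leo, Sales, 60000, Rome
2, Nate, Sales, 30000, Seoul
3, Sam, Engineering, 70000, Lima


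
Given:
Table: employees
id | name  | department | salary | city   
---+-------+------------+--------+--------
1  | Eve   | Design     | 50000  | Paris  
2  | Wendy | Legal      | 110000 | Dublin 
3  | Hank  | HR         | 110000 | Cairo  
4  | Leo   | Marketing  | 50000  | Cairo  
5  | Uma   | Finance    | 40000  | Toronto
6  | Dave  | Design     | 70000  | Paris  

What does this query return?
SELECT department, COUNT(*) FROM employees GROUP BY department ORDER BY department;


Assigning each row to its department group:
  Eve -> Design
  Wendy -> Legal
  Hank -> HR
  Leo -> Marketing
  Uma -> Finance
  Dave -> Design


5 groups:
Design, 2
Finance, 1
HR, 1
Legal, 1
Marketing, 1


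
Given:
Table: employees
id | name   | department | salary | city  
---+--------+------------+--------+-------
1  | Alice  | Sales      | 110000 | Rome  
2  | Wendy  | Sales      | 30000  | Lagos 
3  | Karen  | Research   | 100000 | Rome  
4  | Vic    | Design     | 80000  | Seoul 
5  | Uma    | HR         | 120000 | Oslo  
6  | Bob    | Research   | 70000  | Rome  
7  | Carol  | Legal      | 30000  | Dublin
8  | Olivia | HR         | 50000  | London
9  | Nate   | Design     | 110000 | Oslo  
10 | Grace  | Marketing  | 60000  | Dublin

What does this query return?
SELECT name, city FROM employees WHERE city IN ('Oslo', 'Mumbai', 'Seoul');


Filtering: city IN ('Oslo', 'Mumbai', 'Seoul')
Matching: 3 rows

3 rows:
Vic, Seoul
Uma, Oslo
Nate, Oslo


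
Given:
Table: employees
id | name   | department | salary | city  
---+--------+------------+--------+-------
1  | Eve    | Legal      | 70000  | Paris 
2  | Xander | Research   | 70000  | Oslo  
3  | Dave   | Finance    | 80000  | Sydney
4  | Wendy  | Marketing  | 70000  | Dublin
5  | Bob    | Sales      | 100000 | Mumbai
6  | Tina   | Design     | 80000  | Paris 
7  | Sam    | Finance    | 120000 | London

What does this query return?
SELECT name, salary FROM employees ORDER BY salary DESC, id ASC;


Sorting by salary DESC, then id ASC for ties

7 rows:
Sam, 120000
Bob, 100000
Dave, 80000
Tina, 80000
Eve, 70000
Xander, 70000
Wendy, 70000


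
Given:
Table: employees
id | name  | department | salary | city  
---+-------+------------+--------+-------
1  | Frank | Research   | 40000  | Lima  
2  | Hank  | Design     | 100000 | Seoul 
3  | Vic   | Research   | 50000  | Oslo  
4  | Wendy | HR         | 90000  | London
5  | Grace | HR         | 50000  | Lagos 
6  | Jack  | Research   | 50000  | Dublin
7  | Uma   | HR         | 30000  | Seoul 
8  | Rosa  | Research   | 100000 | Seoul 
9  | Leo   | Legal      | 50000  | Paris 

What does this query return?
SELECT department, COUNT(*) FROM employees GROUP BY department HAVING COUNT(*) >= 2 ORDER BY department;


Groups with count >= 2:
  HR: 3 -> PASS
  Research: 4 -> PASS
  Design: 1 -> filtered out
  Legal: 1 -> filtered out


2 groups:
HR, 3
Research, 4


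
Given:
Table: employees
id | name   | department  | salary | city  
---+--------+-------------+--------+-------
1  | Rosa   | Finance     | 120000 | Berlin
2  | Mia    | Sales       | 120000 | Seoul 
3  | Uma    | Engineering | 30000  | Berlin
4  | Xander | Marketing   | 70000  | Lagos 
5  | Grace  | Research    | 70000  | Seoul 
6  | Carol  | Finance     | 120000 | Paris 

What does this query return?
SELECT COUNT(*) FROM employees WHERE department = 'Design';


Counting rows where department = 'Design'


0


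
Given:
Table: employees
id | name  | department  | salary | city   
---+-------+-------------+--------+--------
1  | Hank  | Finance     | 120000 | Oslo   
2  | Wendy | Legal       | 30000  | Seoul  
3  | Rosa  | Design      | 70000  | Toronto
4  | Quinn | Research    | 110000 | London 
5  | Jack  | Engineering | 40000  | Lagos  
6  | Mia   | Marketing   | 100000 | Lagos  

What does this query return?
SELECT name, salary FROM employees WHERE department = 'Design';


Filtering: department = 'Design'
Matching rows: 1

1 rows:
Rosa, 70000


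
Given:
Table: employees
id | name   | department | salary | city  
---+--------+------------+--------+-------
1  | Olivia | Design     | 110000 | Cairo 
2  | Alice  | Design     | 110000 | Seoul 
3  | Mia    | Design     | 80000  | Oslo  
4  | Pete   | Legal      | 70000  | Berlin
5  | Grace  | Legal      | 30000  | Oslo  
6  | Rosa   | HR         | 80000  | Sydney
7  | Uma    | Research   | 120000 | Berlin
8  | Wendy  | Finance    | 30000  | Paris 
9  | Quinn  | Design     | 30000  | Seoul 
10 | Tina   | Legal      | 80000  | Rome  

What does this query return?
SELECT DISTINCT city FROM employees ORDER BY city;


All 'city' values (row order): Cairo, Seoul, Oslo, Berlin, Oslo, Sydney, Berlin, Paris, Seoul, Rome
Removing duplicates leaves 7 unique value(s).

7 values:
Berlin
Cairo
Oslo
Paris
Rome
Seoul
Sydney


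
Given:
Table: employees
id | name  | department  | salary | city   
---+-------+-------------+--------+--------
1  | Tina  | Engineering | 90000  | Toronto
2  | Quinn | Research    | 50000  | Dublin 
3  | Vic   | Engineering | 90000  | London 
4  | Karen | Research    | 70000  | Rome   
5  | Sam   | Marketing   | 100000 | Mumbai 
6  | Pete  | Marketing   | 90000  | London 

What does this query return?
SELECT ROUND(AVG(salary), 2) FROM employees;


SUM(salary) = 490000
COUNT = 6
ROUND(AVG, 2) = ROUND(490000 / 6, 2) = 81666.67

81666.67


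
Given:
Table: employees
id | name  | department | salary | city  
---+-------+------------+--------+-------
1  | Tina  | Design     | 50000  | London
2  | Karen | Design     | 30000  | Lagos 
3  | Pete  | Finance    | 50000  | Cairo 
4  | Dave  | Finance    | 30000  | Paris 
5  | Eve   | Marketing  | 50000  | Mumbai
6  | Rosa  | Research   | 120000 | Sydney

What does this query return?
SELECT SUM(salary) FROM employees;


SUM(salary) = 50000 + 30000 + 50000 + 30000 + 50000 + 120000 = 330000

330000


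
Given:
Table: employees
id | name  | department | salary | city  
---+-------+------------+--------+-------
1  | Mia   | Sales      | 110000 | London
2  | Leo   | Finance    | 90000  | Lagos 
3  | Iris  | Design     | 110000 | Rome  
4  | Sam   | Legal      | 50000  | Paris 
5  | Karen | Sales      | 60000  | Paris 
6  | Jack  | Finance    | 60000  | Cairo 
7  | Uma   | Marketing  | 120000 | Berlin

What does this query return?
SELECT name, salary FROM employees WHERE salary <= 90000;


Filtering: salary <= 90000
Matching: 4 rows

4 rows:
Leo, 90000
Sam, 50000
Karen, 60000
Jack, 60000


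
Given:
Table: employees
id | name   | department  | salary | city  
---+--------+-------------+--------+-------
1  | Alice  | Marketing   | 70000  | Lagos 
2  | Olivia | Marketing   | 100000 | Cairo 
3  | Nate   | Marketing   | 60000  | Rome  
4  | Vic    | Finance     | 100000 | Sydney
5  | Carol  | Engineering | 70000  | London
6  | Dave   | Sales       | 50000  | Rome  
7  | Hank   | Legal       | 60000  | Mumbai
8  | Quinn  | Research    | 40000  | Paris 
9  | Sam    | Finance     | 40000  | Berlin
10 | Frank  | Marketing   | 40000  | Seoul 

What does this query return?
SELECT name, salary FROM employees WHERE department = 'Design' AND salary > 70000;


Filtering: department = 'Design' AND salary > 70000
Matching: 0 rows

Empty result set (0 rows)


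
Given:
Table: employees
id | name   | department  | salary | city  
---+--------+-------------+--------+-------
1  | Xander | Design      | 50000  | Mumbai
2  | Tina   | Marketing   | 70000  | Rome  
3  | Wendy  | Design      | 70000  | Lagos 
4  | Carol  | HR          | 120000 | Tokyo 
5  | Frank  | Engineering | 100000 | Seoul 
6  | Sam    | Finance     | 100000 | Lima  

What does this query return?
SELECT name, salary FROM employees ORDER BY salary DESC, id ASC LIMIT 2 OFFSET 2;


Sort by salary DESC (id ASC tiebreak), then skip 2 and take 2
Rows 3 through 4

2 rows:
Sam, 100000
Tina, 70000


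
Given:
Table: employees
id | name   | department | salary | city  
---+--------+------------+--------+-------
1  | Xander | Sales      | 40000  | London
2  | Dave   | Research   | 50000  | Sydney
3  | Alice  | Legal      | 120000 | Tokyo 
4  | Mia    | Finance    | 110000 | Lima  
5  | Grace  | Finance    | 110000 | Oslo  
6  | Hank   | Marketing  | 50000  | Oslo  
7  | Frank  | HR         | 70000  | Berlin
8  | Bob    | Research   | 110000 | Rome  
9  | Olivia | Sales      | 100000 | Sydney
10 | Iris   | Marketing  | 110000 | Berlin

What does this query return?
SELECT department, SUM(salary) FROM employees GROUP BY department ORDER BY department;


Summing salary within each department:
  Finance: 110000 + 110000 = 220000
  HR: 70000 = 70000
  Legal: 120000 = 120000
  Marketing: 50000 + 110000 = 160000
  Research: 50000 + 110000 = 160000
  Sales: 40000 + 100000 = 140000


6 groups:
Finance, 220000
HR, 70000
Legal, 120000
Marketing, 160000
Research, 160000
Sales, 140000


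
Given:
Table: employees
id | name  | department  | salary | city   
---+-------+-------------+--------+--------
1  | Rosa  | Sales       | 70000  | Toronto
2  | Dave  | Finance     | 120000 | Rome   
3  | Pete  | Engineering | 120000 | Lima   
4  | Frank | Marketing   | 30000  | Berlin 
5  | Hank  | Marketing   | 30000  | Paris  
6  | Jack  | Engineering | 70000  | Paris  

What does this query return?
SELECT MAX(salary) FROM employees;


Salaries: 70000, 120000, 120000, 30000, 30000, 70000
MAX = 120000

120000


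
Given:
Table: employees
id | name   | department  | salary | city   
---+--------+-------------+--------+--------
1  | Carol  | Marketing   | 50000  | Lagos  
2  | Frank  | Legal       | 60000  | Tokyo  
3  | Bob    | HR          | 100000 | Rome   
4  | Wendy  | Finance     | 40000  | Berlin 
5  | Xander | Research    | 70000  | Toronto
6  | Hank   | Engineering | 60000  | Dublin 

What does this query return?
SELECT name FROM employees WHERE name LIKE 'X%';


LIKE 'X%' matches names starting with 'X'
Matching: 1

1 rows:
Xander


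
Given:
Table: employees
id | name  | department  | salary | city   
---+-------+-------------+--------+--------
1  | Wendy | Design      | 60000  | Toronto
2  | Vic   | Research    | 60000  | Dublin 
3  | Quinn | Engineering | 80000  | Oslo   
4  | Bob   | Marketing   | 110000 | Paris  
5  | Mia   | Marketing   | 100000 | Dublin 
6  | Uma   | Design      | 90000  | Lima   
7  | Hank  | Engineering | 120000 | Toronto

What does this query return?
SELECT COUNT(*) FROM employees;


COUNT(*) counts all rows

7


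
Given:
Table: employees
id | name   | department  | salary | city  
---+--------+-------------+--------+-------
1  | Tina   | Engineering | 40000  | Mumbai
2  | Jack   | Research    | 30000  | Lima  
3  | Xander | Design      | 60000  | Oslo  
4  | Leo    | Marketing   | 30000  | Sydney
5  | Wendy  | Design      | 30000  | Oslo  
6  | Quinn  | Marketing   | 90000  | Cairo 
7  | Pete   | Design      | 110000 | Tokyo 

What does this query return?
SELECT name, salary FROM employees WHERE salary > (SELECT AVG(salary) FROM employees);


Subquery: AVG(salary) = 55714.29
Filtering: salary > 55714.29
  Xander (60000) -> MATCH
  Quinn (90000) -> MATCH
  Pete (110000) -> MATCH


3 rows:
Xander, 60000
Quinn, 90000
Pete, 110000
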